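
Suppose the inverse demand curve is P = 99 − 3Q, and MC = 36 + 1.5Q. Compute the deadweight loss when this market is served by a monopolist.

DWL = 70.56

Competitive equilibrium sets price equal to marginal cost: 99 − 3Q = 36 + 1.5Q, so Q = 14 and P = 57.
Monopoly sets MR = MC: 99 − 6Q = 36 + 1.5Q ⇒ Q = 8.4, P = 99 − 3·8.4 = 73.8.
CS = ½·(99 − 57)·14 = 294; PS = (57·14 − 36·14 − ½·1.5·14²) = 147; TS = 441.
CS = ½·(99 − 73.8)·8.4 = 105.84; PS = (73.8·8.4 − 36·8.4 − ½·1.5·8.4²) = 264.6; TS = 370.44.
DWL = 441 − 370.44 = 70.56.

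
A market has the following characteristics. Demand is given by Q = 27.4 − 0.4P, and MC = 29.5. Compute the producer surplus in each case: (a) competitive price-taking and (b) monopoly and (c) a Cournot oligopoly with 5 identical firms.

Inverting demand: P = 68.5 − 2.5Q.
Competitive firms price at marginal cost: P = 29.5, giving Q = 15.6.
PS = (29.5 − 29.5)·15.6 = 0.
Monopoly sets MR = MC: 68.5 − 5Q = 29.5 ⇒ Q = 7.8, P = 68.5 − 2.5·7.8 = 49.
PS = (49 − 29.5)·7.8 = 152.1.
Cournot with 5 identical firms: the symmetric best-response condition is 68.5 − 15q = 29.5. Each firm produces q = 2.6, total output Q = 13, price P = 36.
PS = (36 − 29.5)·13 = 84.5.

Competition: PS = 0; Monopoly: PS = 152.1; Cournot: PS = 84.5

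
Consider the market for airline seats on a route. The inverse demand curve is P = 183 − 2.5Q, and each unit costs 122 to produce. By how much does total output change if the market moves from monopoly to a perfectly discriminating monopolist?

Monopoly sets MR = MC: 183 − 5Q = 122 ⇒ Q = 12.2, P = 183 − 2.5·12.2 = 152.5.
Under first-degree price discrimination the firm charges each unit its demand price and produces up to where P = MC, i.e. Q = 24.4. Consumer surplus is zero; producer surplus equals total surplus.
Change in total output: 24.4 − 12.2 = 12.2.

Total output rises by 12.2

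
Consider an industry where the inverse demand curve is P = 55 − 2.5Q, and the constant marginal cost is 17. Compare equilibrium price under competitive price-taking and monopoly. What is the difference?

Perfect competition: P = MC = 17, so 55 − 2.5Q = 17 and Q = 15.2.
The monopolist equates marginal revenue to marginal cost: 55 − 5Q = 17, so Q = 7.6. From demand, P = 36.
Change in equilibrium price: 36 − 17 = 19.

Equilibrium price rises by 19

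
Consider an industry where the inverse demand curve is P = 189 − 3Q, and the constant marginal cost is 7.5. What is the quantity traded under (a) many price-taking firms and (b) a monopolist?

Competition: Q = 60.5; Monopoly: Q = 30.25

Perfect competition: P = MC = 7.5, so 189 − 3Q = 7.5 and Q = 60.5.
A monopolist chooses Q where MR = MC. MR = 189 − 6Q; setting this equal to 7.5 gives Q = 30.25 and P = 98.25.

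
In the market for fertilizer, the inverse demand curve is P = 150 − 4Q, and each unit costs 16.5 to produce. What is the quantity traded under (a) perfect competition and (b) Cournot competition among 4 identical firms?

Competition: Q = 33.375; Cournot: Q = 26.7

Under competition P = MC = 16.5, so Q = (150 − 16.5)/4 = 33.375.
With 4 symmetric Cournot firms, each firm's FOC gives 150 − 20q = 16.5, so q = 6.675, Q = 4·6.675 = 26.7, and P = 43.2.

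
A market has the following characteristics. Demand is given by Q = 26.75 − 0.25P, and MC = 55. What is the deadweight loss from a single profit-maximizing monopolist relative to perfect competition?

DWL = 84.5

Inverting demand: P = 107 − 4Q.
Perfect competition: P = MC = 55, so 107 − 4Q = 55 and Q = 13.
A monopolist chooses Q where MR = MC. MR = 107 − 8Q; setting this equal to 55 gives Q = 6.5 and P = 81.
DWL is the triangle between Q = 6.5 and Q = 13: ½·(13 − 6.5)·(81 − 55) = 84.5.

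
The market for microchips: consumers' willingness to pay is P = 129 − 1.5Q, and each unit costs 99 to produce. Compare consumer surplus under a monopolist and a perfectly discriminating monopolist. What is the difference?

The monopolist equates marginal revenue to marginal cost: 129 − 3Q = 99, so Q = 10. From demand, P = 114.
CS = ½·(129 − 114)·10 = 75.
Under first-degree price discrimination the firm charges each unit its demand price and produces up to where P = MC, i.e. Q = 20. Consumer surplus is zero; producer surplus equals total surplus.
CS = 0.
Change in consumer surplus: 0 − 75 = −75.

CS falls by 75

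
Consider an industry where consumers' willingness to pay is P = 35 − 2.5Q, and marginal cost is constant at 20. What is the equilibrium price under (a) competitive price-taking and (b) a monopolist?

Perfect competition: P = MC = 20, so 35 − 2.5Q = 20 and Q = 6.
A monopolist chooses Q where MR = MC. MR = 35 − 5Q; setting this equal to 20 gives Q = 3 and P = 27.5.

Competition: P = 20; Monopoly: P = 27.5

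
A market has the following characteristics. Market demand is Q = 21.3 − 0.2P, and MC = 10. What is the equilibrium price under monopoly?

P = 58.25

Inverting demand: P = 106.5 − 5Q.
Monopoly sets MR = MC: 106.5 − 10Q = 10 ⇒ Q = 9.65, P = 106.5 − 5·9.65 = 58.25.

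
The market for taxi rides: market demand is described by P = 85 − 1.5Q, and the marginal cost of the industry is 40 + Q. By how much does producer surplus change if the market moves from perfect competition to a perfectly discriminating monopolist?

Under competition P = MC: 85 − 1.5Q = 40 + Q ⇒ Q = 18, P = 58.
PS = P·Q − VC(Q) = 58·18 − (40·18 + ½·1·18²) = 162.
A perfectly discriminating monopolist sells every unit with P(Q) ≥ MC(Q), so output equals the competitive quantity Q = 18. Each buyer pays their reservation price, so CS = 0 and the firm captures all surplus.
PS = ½·(85 − 40)·18 = 405.
Change in producer surplus: 405 − 162 = 243.

Producer surplus rises by 243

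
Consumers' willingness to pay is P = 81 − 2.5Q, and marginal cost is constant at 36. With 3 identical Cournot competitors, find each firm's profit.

π_i = 50.625

With 3 symmetric Cournot firms, each firm's FOC gives 81 − 10q = 36, so q = 4.5, Q = 3·4.5 = 13.5, and P = 47.25.
Each firm's profit = (47.25 − 36)·4.5 = 50.625.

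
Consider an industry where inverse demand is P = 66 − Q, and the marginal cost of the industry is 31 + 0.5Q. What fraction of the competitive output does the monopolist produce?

Q_m/Q_c = 0.6

Monopoly sets MR = MC: 66 − 2Q = 31 + 0.5Q ⇒ Q = 14, P = 66 − 14 = 52.
Competitive equilibrium sets price equal to marginal cost: 66 − Q = 31 + 0.5Q, so Q = 70/3 and P = 128/3.
Ratio Q_m/Q_c = 14/(70/3) = 0.6.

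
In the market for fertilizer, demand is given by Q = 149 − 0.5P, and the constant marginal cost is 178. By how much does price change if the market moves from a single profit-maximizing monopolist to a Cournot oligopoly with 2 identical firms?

P falls by 20

Inverting demand: P = 298 − 2Q.
Monopoly sets MR = MC: 298 − 4Q = 178 ⇒ Q = 30, P = 298 − 2·30 = 238.
Cournot with 2 identical firms: the symmetric best-response condition is 298 − 6q = 178. Each firm produces q = 20, total output Q = 40, price P = 218.
Change in price: 218 − 238 = −20.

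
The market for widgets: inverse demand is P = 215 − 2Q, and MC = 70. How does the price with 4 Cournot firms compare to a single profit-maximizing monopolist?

In a 4-firm Cournot equilibrium, symmetry and the first-order condition give q = (215 − 70)/(10) = 14.5. So Q = 58 and P = 99.
A monopolist chooses Q where MR = MC. MR = 215 − 4Q; setting this equal to 70 gives Q = 36.25 and P = 142.5.

Cournot: P = 99; Monopoly: P = 142.5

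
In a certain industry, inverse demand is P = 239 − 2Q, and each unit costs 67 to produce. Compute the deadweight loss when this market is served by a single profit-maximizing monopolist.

Competitive firms price at marginal cost: P = 67, giving Q = 86.
Monopoly sets MR = MC: 239 − 4Q = 67 ⇒ Q = 43, P = 239 − 2·43 = 153.
DWL is the triangle between Q = 43 and Q = 86: ½·(86 − 43)·(153 − 67) = 1849.

DWL = 1849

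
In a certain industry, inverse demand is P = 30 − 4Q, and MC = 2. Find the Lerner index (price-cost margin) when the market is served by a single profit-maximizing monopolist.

Lerner index = 0.875

A monopolist chooses Q where MR = MC. MR = 30 − 8Q; setting this equal to 2 gives Q = 3.5 and P = 16.
Lerner index = (P − MC)/P = (16 − 2)/16 = 0.875.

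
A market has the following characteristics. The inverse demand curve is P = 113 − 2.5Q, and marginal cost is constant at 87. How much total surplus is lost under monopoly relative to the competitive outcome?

Perfect competition: P = MC = 87, so 113 − 2.5Q = 87 and Q = 10.4.
The monopolist equates marginal revenue to marginal cost: 113 − 5Q = 87, so Q = 5.2. From demand, P = 100.
DWL is the triangle between Q = 5.2 and Q = 10.4: ½·(10.4 − 5.2)·(100 − 87) = 33.8.

DWL = 33.8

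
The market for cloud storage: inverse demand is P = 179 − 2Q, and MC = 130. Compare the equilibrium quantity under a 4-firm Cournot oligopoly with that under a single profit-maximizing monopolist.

Cournot with 4 identical firms: the symmetric best-response condition is 179 − 10q = 130. Each firm produces q = 4.9, total output Q = 19.6, price P = 139.8.
A monopolist chooses Q where MR = MC. MR = 179 − 4Q; setting this equal to 130 gives Q = 12.25 and P = 154.5.

Cournot: Q = 19.6; Monopoly: Q = 12.25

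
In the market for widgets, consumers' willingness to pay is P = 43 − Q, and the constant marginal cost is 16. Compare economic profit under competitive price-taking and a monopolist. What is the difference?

Under competition P = MC = 16, so Q = (43 − 16)/1 = 27.
Profit = (16 − 16)·27 = 0.
Monopoly sets MR = MC: 43 − 2Q = 16 ⇒ Q = 13.5, P = 43 − 13.5 = 29.5.
Profit = (29.5 − 16)·13.5 = 182.25.
Change in economic profit: 182.25 − 0 = 182.25.

Economic profit rises by 182.25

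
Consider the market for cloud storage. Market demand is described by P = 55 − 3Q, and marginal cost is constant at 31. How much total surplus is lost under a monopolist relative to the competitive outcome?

DWL = 24

Competitive firms price at marginal cost: P = 31, giving Q = 8.
The monopolist equates marginal revenue to marginal cost: 55 − 6Q = 31, so Q = 4. From demand, P = 43.
DWL is the triangle between Q = 4 and Q = 8: ½·(8 − 4)·(43 − 31) = 24.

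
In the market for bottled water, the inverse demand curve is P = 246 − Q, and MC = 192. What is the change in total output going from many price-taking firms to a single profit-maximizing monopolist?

Under competition P = MC = 192, so Q = (246 − 192)/1 = 54.
The monopolist equates marginal revenue to marginal cost: 246 − 2Q = 192, so Q = 27. From demand, P = 219.
Change in total output: 27 − 54 = −27.

Total output falls by 27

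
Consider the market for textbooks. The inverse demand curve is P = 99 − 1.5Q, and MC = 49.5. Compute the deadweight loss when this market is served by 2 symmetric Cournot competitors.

Competitive firms price at marginal cost: P = 49.5, giving Q = 33.
With 2 symmetric Cournot firms, each firm's FOC gives 99 − 4.5q = 49.5, so q = 11, Q = 2·11 = 22, and P = 66.
DWL is the triangle between Q = 22 and Q = 33: ½·(33 − 22)·(66 − 49.5) = 90.75.

DWL = 90.75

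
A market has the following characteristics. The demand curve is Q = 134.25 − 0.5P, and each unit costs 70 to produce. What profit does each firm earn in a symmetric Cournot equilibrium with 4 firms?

π_i = 788.045

Inverting demand: P = 268.5 − 2Q.
In a 4-firm Cournot equilibrium, symmetry and the first-order condition give q = (268.5 − 70)/(10) = 19.85. So Q = 79.4 and P = 109.7.
Each firm's profit = (109.7 − 70)·19.85 = 788.045.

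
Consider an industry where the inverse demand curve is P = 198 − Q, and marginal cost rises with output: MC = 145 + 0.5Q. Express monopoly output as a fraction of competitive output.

The monopolist equates marginal revenue to marginal cost: 198 − 2Q = 145 + 0.5Q, so Q = 21.2. From demand, P = 176.8.
Competitive equilibrium sets price equal to marginal cost: 198 − Q = 145 + 0.5Q, so Q = 106/3 and P = 488/3.
Ratio Q_m/Q_c = 21.2/(106/3) = 0.6.

Q_m/Q_c = 0.6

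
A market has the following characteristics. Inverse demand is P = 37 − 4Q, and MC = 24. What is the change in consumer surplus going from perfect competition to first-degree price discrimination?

Under competition P = MC = 24, so Q = (37 − 24)/4 = 3.25.
CS = ½·(37 − 24)·3.25 = 21.125.
A perfectly discriminating monopolist sells every unit with P(Q) ≥ MC(Q), so output equals the competitive quantity Q = 3.25. Each buyer pays their reservation price, so CS = 0 and the firm captures all surplus.
CS = 0.
Change in consumer surplus: 0 − 21.125 = −21.125.

CS falls by 21.125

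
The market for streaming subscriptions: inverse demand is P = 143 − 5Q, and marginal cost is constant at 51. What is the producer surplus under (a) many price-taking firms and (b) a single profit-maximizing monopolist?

Under competition P = MC = 51, so Q = (143 − 51)/5 = 18.4.
PS = (51 − 51)·18.4 = 0.
A monopolist chooses Q where MR = MC. MR = 143 − 10Q; setting this equal to 51 gives Q = 9.2 and P = 97.
PS = (97 − 51)·9.2 = 423.2.

Competition: PS = 0; Monopoly: PS = 423.2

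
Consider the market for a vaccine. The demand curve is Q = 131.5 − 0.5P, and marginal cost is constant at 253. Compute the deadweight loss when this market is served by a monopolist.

DWL = 6.25

Inverting demand: P = 263 − 2Q.
Perfect competition: P = MC = 253, so 263 − 2Q = 253 and Q = 5.
The monopolist equates marginal revenue to marginal cost: 263 − 4Q = 253, so Q = 2.5. From demand, P = 258.
DWL is the triangle between Q = 2.5 and Q = 5: ½·(5 − 2.5)·(258 − 253) = 6.25.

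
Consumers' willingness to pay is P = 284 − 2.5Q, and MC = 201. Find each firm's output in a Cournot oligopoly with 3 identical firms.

q_i = 8.3

Cournot with 3 identical firms: the symmetric best-response condition is 284 − 10q = 201. Each firm produces q = 8.3, total output Q = 24.9, price P = 221.75.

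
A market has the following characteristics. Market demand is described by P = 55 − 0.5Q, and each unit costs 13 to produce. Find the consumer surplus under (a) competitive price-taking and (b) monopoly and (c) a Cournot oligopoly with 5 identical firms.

Competition: CS = 1764; Monopoly: CS = 441; Cournot: CS = 1225

Perfect competition: P = MC = 13, so 55 − 0.5Q = 13 and Q = 84.
CS = ½·(55 − 13)·84 = 1764.
The monopolist equates marginal revenue to marginal cost: 55 − Q = 13, so Q = 42. From demand, P = 34.
CS = ½·(55 − 34)·42 = 441.
In a 5-firm Cournot equilibrium, symmetry and the first-order condition give q = (55 − 13)/(3) = 14. So Q = 70 and P = 20.
CS = ½·(55 − 20)·70 = 1225.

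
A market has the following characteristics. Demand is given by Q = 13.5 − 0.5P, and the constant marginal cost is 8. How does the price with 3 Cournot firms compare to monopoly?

Cournot: P = 12.75; Monopoly: P = 17.5

Inverting demand: P = 27 − 2Q.
With 3 symmetric Cournot firms, each firm's FOC gives 27 − 8q = 8, so q = 2.375, Q = 3·2.375 = 7.125, and P = 12.75.
Monopoly sets MR = MC: 27 − 4Q = 8 ⇒ Q = 4.75, P = 27 − 2·4.75 = 17.5.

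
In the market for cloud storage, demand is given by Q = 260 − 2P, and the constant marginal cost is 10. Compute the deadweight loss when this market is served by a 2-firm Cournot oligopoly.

Inverting demand: P = 130 − 0.5Q.
Competitive firms price at marginal cost: P = 10, giving Q = 240.
In a 2-firm Cournot equilibrium, symmetry and the first-order condition give q = (130 − 10)/(1.5) = 80. So Q = 160 and P = 50.
DWL is the triangle between Q = 160 and Q = 240: ½·(240 − 160)·(50 − 10) = 1600.

DWL = 1600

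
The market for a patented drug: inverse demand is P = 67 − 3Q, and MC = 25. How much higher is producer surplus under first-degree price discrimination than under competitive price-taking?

PS rises by 294

Competitive firms price at marginal cost: P = 25, giving Q = 14.
PS = (25 − 25)·14 = 0.
With perfect price discrimination, output is the efficient level Q = 14 (where demand meets MC), but every buyer pays their willingness to pay: CS = 0 and PS = total surplus.
PS = ½·(67 − 25)·14 = 294.
Change in producer surplus: 294 − 0 = 294.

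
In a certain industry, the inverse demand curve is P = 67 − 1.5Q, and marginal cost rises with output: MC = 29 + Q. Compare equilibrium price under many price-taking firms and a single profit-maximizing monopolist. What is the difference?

Equilibrium price rises by 8.55

Under competition P = MC: 67 − 1.5Q = 29 + Q ⇒ Q = 15.2, P = 44.2.
A monopolist chooses Q where MR = MC. MR = 67 − 3Q; setting this equal to 29 + Q gives Q = 9.5 and P = 52.75.
Change in equilibrium price: 52.75 − 44.2 = 8.55.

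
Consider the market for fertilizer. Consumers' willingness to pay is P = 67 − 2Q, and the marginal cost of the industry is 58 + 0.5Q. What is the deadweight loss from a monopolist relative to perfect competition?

DWL = 3.2

Under competition P = MC: 67 − 2Q = 58 + 0.5Q ⇒ Q = 3.6, P = 59.8.
Monopoly sets MR = MC: 67 − 4Q = 58 + 0.5Q ⇒ Q = 2, P = 67 − 2·2 = 63.
CS = ½·(67 − 59.8)·3.6 = 12.96; PS = (59.8·3.6 − 58·3.6 − ½·0.5·3.6²) = 3.24; TS = 16.2.
CS = ½·(67 − 63)·2 = 4; PS = (63·2 − 58·2 − ½·0.5·2²) = 9; TS = 13.
DWL = 16.2 − 13 = 3.2.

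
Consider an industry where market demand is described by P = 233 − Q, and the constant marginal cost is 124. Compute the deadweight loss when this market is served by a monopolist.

Competitive firms price at marginal cost: P = 124, giving Q = 109.
A monopolist chooses Q where MR = MC. MR = 233 − 2Q; setting this equal to 124 gives Q = 54.5 and P = 178.5.
DWL is the triangle between Q = 54.5 and Q = 109: ½·(109 − 54.5)·(178.5 − 124) = 1485.125.

DWL = 1485.125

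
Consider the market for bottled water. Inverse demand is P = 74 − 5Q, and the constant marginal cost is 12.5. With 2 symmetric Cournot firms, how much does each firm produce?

q_i = 4.1

Cournot with 2 identical firms: the symmetric best-response condition is 74 − 15q = 12.5. Each firm produces q = 4.1, total output Q = 8.2, price P = 33.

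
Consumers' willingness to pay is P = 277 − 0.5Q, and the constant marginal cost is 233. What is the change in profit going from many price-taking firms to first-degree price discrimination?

Under competition P = MC = 233, so Q = (277 − 233)/0.5 = 88.
Profit = (233 − 233)·88 = 0.
A perfectly discriminating monopolist sells every unit with P(Q) ≥ MC(Q), so output equals the competitive quantity Q = 88. Each buyer pays their reservation price, so CS = 0 and the firm captures all surplus.
PS equals the full surplus area, 1936. Profit = 1936 = 1936.
Change in profit: 1936 − 0 = 1936.

Profit rises by 1936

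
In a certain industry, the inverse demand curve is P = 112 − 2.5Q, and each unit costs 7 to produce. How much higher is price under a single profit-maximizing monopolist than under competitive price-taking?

Perfect competition: P = MC = 7, so 112 − 2.5Q = 7 and Q = 42.
Monopoly sets MR = MC: 112 − 5Q = 7 ⇒ Q = 21, P = 112 − 2.5·21 = 59.5.
Change in price: 59.5 − 7 = 52.5.

P rises by 52.5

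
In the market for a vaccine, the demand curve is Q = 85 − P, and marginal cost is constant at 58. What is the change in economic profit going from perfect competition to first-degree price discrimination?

Economic profit rises by 364.5

Inverting demand: P = 85 − Q.
Under competition P = MC = 58, so Q = (85 − 58)/1 = 27.
Profit = (58 − 58)·27 = 0.
Under first-degree price discrimination the firm charges each unit its demand price and produces up to where P = MC, i.e. Q = 27. Consumer surplus is zero; producer surplus equals total surplus.
PS equals the full surplus area, 364.5. Profit = 364.5 = 364.5.
Change in economic profit: 364.5 − 0 = 364.5.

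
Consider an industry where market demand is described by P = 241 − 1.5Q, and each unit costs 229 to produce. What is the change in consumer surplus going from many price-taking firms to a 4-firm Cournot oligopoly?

Competitive firms price at marginal cost: P = 229, giving Q = 8.
CS = ½·(241 − 229)·8 = 48.
In a 4-firm Cournot equilibrium, symmetry and the first-order condition give q = (241 − 229)/(7.5) = 1.6. So Q = 6.4 and P = 231.4.
CS = ½·(241 − 231.4)·6.4 = 30.72.
Change in consumer surplus: 30.72 − 48 = −17.28.

Consumer surplus falls by 17.28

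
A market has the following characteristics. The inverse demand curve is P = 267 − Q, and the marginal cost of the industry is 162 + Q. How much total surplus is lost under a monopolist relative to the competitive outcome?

DWL = 306.25

Competitive equilibrium sets price equal to marginal cost: 267 − Q = 162 + Q, so Q = 52.5 and P = 214.5.
Monopoly sets MR = MC: 267 − 2Q = 162 + Q ⇒ Q = 35, P = 267 − 35 = 232.
CS = ½·(267 − 214.5)·52.5 = 1378.125; PS = (214.5·52.5 − 162·52.5 − ½·1·52.5²) = 1378.125; TS = 2756.25.
CS = ½·(267 − 232)·35 = 612.5; PS = (232·35 − 162·35 − ½·1·35²) = 1837.5; TS = 2450.
DWL = 2756.25 − 2450 = 306.25.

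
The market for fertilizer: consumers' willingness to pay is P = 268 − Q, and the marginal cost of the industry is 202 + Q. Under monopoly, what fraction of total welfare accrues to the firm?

PS/TS = 0.75

A monopolist chooses Q where MR = MC. MR = 268 − 2Q; setting this equal to 202 + Q gives Q = 22 and P = 246.
CS = ½·(268 − 246)·22 = 242.
PS = P·Q − VC(Q) = 246·22 − (202·22 + ½·1·22²) = 726.
Share captured = PS/TS = 726/968 = 0.75.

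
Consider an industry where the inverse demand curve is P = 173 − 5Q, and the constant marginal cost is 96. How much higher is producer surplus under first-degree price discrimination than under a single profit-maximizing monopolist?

Producer surplus rises by 296.45

The monopolist equates marginal revenue to marginal cost: 173 − 10Q = 96, so Q = 7.7. From demand, P = 134.5.
PS = (134.5 − 96)·7.7 = 296.45.
With perfect price discrimination, output is the efficient level Q = 15.4 (where demand meets MC), but every buyer pays their willingness to pay: CS = 0 and PS = total surplus.
PS = ½·(173 − 96)·15.4 = 592.9.
Change in producer surplus: 592.9 − 296.45 = 296.45.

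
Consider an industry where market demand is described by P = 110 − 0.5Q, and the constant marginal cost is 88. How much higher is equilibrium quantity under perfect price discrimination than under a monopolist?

A monopolist chooses Q where MR = MC. MR = 110 − Q; setting this equal to 88 gives Q = 22 and P = 99.
Under first-degree price discrimination the firm charges each unit its demand price and produces up to where P = MC, i.e. Q = 44. Consumer surplus is zero; producer surplus equals total surplus.
Change in equilibrium quantity: 44 − 22 = 22.

Q rises by 22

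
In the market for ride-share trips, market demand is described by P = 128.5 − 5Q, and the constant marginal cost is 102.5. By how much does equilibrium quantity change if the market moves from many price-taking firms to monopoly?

Competitive firms price at marginal cost: P = 102.5, giving Q = 5.2.
The monopolist equates marginal revenue to marginal cost: 128.5 − 10Q = 102.5, so Q = 2.6. From demand, P = 115.5.
Change in equilibrium quantity: 2.6 − 5.2 = −2.6.

Q falls by 2.6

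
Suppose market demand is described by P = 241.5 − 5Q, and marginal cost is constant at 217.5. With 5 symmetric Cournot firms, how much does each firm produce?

q_i = 0.8

With 5 symmetric Cournot firms, each firm's FOC gives 241.5 − 30q = 217.5, so q = 0.8, Q = 5·0.8 = 4, and P = 221.5.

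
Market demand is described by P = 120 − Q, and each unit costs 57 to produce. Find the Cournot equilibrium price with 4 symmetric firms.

In a 4-firm Cournot equilibrium, symmetry and the first-order condition give q = (120 − 57)/(5) = 12.6. So Q = 50.4 and P = 69.6.

P = 69.6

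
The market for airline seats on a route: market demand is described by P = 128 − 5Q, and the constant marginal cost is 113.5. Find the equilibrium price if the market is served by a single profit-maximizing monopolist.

P = 120.75

Monopoly sets MR = MC: 128 − 10Q = 113.5 ⇒ Q = 1.45, P = 128 − 5·1.45 = 120.75.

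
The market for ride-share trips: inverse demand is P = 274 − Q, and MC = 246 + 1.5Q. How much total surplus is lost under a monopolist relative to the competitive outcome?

DWL = 12.8

Competitive equilibrium sets price equal to marginal cost: 274 − Q = 246 + 1.5Q, so Q = 11.2 and P = 262.8.
Monopoly sets MR = MC: 274 − 2Q = 246 + 1.5Q ⇒ Q = 8, P = 274 − 8 = 266.
CS = ½·(274 − 262.8)·11.2 = 62.72; PS = (262.8·11.2 − 246·11.2 − ½·1.5·11.2²) = 94.08; TS = 156.8.
CS = ½·(274 − 266)·8 = 32; PS = (266·8 − 246·8 − ½·1.5·8²) = 112; TS = 144.
DWL = 156.8 − 144 = 12.8.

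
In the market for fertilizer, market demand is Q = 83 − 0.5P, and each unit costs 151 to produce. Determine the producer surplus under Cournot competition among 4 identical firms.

Inverting demand: P = 166 − 2Q.
In a 4-firm Cournot equilibrium, symmetry and the first-order condition give q = (166 − 151)/(10) = 1.5. So Q = 6 and P = 154.
PS = (154 − 151)·6 = 18.

PS = 18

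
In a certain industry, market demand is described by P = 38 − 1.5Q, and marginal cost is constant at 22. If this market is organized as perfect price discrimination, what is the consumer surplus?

Under first-degree price discrimination the firm charges each unit its demand price and produces up to where P = MC, i.e. Q = 32/3. Consumer surplus is zero; producer surplus equals total surplus.
CS = 0.

CS = 0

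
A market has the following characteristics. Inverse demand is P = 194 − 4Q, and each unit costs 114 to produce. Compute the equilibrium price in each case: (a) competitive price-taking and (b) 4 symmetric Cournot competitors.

Perfect competition: P = MC = 114, so 194 − 4Q = 114 and Q = 20.
With 4 symmetric Cournot firms, each firm's FOC gives 194 − 20q = 114, so q = 4, Q = 4·4 = 16, and P = 130.

Competition: P = 114; Cournot: P = 130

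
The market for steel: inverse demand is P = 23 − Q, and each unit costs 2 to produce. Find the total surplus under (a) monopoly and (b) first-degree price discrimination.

The monopolist equates marginal revenue to marginal cost: 23 − 2Q = 2, so Q = 10.5. From demand, P = 12.5.
CS = ½·(23 − 12.5)·10.5 = 55.125; PS = (12.5 − 2)·10.5 = 110.25; TS = 165.375.
A perfectly discriminating monopolist sells every unit with P(Q) ≥ MC(Q), so output equals the competitive quantity Q = 21. Each buyer pays their reservation price, so CS = 0 and the firm captures all surplus.
TS = 220.5 (equal to competitive TS).

Monopoly: TS = 165.375; Perfect PD: TS = 220.5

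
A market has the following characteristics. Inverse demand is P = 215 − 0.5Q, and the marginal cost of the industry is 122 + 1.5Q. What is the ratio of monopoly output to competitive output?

Q_m/Q_c = 0.8

The monopolist equates marginal revenue to marginal cost: 215 − Q = 122 + 1.5Q, so Q = 37.2. From demand, P = 196.4.
Under competition P = MC: 215 − 0.5Q = 122 + 1.5Q ⇒ Q = 46.5, P = 191.75.
Ratio Q_m/Q_c = 37.2/46.5 = 0.8.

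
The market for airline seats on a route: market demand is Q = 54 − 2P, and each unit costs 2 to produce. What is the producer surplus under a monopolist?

Inverting demand: P = 27 − 0.5Q.
Monopoly sets MR = MC: 27 − Q = 2 ⇒ Q = 25, P = 27 − 0.5·25 = 14.5.
PS = (14.5 − 2)·25 = 312.5.

PS = 312.5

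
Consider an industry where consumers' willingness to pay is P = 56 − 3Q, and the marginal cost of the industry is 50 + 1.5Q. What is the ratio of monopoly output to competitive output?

Q_m/Q_c = 0.6

The monopolist equates marginal revenue to marginal cost: 56 − 6Q = 50 + 1.5Q, so Q = 0.8. From demand, P = 53.6.
Under competition P = MC: 56 − 3Q = 50 + 1.5Q ⇒ Q = 4/3, P = 52.
Ratio Q_m/Q_c = 0.8/(4/3) = 0.6.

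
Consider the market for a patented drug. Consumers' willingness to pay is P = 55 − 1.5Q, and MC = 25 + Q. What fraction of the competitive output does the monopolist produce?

A monopolist chooses Q where MR = MC. MR = 55 − 3Q; setting this equal to 25 + Q gives Q = 7.5 and P = 43.75.
Competitive equilibrium sets price equal to marginal cost: 55 − 1.5Q = 25 + Q, so Q = 12 and P = 37.
Ratio Q_m/Q_c = 7.5/12 = 0.625.

Q_m/Q_c = 0.625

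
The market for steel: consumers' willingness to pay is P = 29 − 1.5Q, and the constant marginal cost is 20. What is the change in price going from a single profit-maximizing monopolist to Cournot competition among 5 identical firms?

Price falls by 3

A monopolist chooses Q where MR = MC. MR = 29 − 3Q; setting this equal to 20 gives Q = 3 and P = 24.5.
In a 5-firm Cournot equilibrium, symmetry and the first-order condition give q = (29 − 20)/(9) = 1. So Q = 5 and P = 21.5.
Change in price: 21.5 − 24.5 = −3.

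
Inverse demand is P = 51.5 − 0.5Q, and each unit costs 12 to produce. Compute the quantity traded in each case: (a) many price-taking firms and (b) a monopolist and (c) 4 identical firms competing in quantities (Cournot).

Competition: Q = 79; Monopoly: Q = 39.5; Cournot: Q = 63.2

Under competition P = MC = 12, so Q = (51.5 − 12)/0.5 = 79.
Monopoly sets MR = MC: 51.5 − Q = 12 ⇒ Q = 39.5, P = 51.5 − 0.5·39.5 = 31.75.
In a 4-firm Cournot equilibrium, symmetry and the first-order condition give q = (51.5 − 12)/(2.5) = 15.8. So Q = 63.2 and P = 19.9.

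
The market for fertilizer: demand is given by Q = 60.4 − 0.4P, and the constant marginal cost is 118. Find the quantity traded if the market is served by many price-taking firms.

Q = 13.2

Inverting demand: P = 151 − 2.5Q.
Competitive firms price at marginal cost: P = 118, giving Q = 13.2.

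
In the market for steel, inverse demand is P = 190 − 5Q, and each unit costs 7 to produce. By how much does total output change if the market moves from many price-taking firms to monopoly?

Total output falls by 18.3

Perfect competition: P = MC = 7, so 190 − 5Q = 7 and Q = 36.6.
The monopolist equates marginal revenue to marginal cost: 190 − 10Q = 7, so Q = 18.3. From demand, P = 98.5.
Change in total output: 18.3 − 36.6 = −18.3.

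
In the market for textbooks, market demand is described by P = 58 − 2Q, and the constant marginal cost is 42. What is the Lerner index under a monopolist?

Monopoly sets MR = MC: 58 − 4Q = 42 ⇒ Q = 4, P = 58 − 2·4 = 50.
Lerner index = (P − MC)/P = (50 − 42)/50 = 0.16.

Lerner index = 0.16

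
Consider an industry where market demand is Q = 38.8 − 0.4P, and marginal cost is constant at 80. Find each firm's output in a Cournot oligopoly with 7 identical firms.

q_i = 0.85

Inverting demand: P = 97 − 2.5Q.
With 7 symmetric Cournot firms, each firm's FOC gives 97 − 20q = 80, so q = 0.85, Q = 7·0.85 = 5.95, and P = 82.125.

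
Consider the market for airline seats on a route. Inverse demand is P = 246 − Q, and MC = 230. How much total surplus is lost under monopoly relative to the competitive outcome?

Under competition P = MC = 230, so Q = (246 − 230)/1 = 16.
Monopoly sets MR = MC: 246 − 2Q = 230 ⇒ Q = 8, P = 246 − 8 = 238.
DWL is the triangle between Q = 8 and Q = 16: ½·(16 − 8)·(238 − 230) = 32.

DWL = 32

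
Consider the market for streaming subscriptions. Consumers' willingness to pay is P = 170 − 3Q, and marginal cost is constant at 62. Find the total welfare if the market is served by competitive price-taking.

Under competition P = MC = 62, so Q = (170 − 62)/3 = 36.
CS = ½·(170 − 62)·36 = 1944; PS = (62 − 62)·36 = 0; TS = 1944.

TS = 1944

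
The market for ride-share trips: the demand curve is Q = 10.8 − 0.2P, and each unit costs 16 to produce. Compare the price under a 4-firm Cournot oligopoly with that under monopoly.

Inverting demand: P = 54 − 5Q.
Cournot with 4 identical firms: the symmetric best-response condition is 54 − 25q = 16. Each firm produces q = 1.52, total output Q = 6.08, price P = 23.6.
Monopoly sets MR = MC: 54 − 10Q = 16 ⇒ Q = 3.8, P = 54 − 5·3.8 = 35.

Cournot: P = 23.6; Monopoly: P = 35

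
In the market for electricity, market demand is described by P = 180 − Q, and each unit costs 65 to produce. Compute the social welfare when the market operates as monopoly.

The monopolist equates marginal revenue to marginal cost: 180 − 2Q = 65, so Q = 57.5. From demand, P = 122.5.
CS = ½·(180 − 122.5)·57.5 = 1653.125; PS = (122.5 − 65)·57.5 = 3306.25; TS = 4959.375.

TS = 4959.375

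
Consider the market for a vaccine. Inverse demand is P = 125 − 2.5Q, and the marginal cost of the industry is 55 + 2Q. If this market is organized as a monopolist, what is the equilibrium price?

P = 100

Monopoly sets MR = MC: 125 − 5Q = 55 + 2Q ⇒ Q = 10, P = 125 − 2.5·10 = 100.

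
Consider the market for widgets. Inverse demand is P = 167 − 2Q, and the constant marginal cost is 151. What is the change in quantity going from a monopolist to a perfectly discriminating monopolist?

The monopolist equates marginal revenue to marginal cost: 167 − 4Q = 151, so Q = 4. From demand, P = 159.
With perfect price discrimination, output is the efficient level Q = 8 (where demand meets MC), but every buyer pays their willingness to pay: CS = 0 and PS = total surplus.
Change in quantity: 8 − 4 = 4.

Q rises by 4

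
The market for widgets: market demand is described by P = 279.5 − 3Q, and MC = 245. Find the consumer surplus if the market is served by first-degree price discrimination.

Under first-degree price discrimination the firm charges each unit its demand price and produces up to where P = MC, i.e. Q = 11.5. Consumer surplus is zero; producer surplus equals total surplus.
CS = 0.

CS = 0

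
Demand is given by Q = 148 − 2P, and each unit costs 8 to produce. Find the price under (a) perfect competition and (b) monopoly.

Inverting demand: P = 74 − 0.5Q.
Competitive firms price at marginal cost: P = 8, giving Q = 132.
The monopolist equates marginal revenue to marginal cost: 74 − Q = 8, so Q = 66. From demand, P = 41.

Competition: P = 8; Monopoly: P = 41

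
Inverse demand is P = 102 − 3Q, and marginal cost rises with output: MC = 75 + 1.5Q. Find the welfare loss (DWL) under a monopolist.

Competitive equilibrium sets price equal to marginal cost: 102 − 3Q = 75 + 1.5Q, so Q = 6 and P = 84.
A monopolist chooses Q where MR = MC. MR = 102 − 6Q; setting this equal to 75 + 1.5Q gives Q = 3.6 and P = 91.2.
CS = ½·(102 − 84)·6 = 54; PS = (84·6 − 75·6 − ½·1.5·6²) = 27; TS = 81.
CS = ½·(102 − 91.2)·3.6 = 19.44; PS = (91.2·3.6 − 75·3.6 − ½·1.5·3.6²) = 48.6; TS = 68.04.
DWL = 81 − 68.04 = 12.96.

DWL = 12.96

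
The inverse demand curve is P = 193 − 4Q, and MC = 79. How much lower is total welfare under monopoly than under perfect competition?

TS falls by 406.125

Perfect competition: P = MC = 79, so 193 − 4Q = 79 and Q = 28.5.
CS = ½·(193 − 79)·28.5 = 1624.5; PS = (79 − 79)·28.5 = 0; TS = 1624.5.
The monopolist equates marginal revenue to marginal cost: 193 − 8Q = 79, so Q = 14.25. From demand, P = 136.
CS = ½·(193 − 136)·14.25 = 406.125; PS = (136 − 79)·14.25 = 812.25; TS = 1218.375.
Change in total welfare: 1218.375 − 1624.5 = −406.125.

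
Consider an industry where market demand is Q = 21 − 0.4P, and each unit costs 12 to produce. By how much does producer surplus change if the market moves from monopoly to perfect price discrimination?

Inverting demand: P = 52.5 − 2.5Q.
The monopolist equates marginal revenue to marginal cost: 52.5 − 5Q = 12, so Q = 8.1. From demand, P = 32.25.
PS = (32.25 − 12)·8.1 = 164.025.
A perfectly discriminating monopolist sells every unit with P(Q) ≥ MC(Q), so output equals the competitive quantity Q = 16.2. Each buyer pays their reservation price, so CS = 0 and the firm captures all surplus.
PS = ½·(52.5 − 12)·16.2 = 328.05.
Change in producer surplus: 328.05 − 164.025 = 164.025.

Producer surplus rises by 164.025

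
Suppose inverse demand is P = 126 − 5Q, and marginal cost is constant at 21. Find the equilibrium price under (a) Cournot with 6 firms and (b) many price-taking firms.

Cournot: P = 36; Competition: P = 21

Cournot with 6 identical firms: the symmetric best-response condition is 126 − 35q = 21. Each firm produces q = 3, total output Q = 18, price P = 36.
Competitive firms price at marginal cost: P = 21, giving Q = 21.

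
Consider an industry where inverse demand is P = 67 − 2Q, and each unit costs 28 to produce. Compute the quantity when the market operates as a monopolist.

Q = 9.75

Monopoly sets MR = MC: 67 − 4Q = 28 ⇒ Q = 9.75, P = 67 − 2·9.75 = 47.5.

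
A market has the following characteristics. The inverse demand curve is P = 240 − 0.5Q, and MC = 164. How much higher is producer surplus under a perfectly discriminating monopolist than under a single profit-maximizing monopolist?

PS rises by 2888

The monopolist equates marginal revenue to marginal cost: 240 − Q = 164, so Q = 76. From demand, P = 202.
PS = (202 − 164)·76 = 2888.
A perfectly discriminating monopolist sells every unit with P(Q) ≥ MC(Q), so output equals the competitive quantity Q = 152. Each buyer pays their reservation price, so CS = 0 and the firm captures all surplus.
PS = ½·(240 − 164)·152 = 5776.
Change in producer surplus: 5776 − 2888 = 2888.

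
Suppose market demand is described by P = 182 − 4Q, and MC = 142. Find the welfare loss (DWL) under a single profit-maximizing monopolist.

Perfect competition: P = MC = 142, so 182 − 4Q = 142 and Q = 10.
Monopoly sets MR = MC: 182 − 8Q = 142 ⇒ Q = 5, P = 182 − 4·5 = 162.
DWL is the triangle between Q = 5 and Q = 10: ½·(10 − 5)·(162 − 142) = 50.

DWL = 50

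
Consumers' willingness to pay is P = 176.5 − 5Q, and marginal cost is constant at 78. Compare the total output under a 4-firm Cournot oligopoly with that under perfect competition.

With 4 symmetric Cournot firms, each firm's FOC gives 176.5 − 25q = 78, so q = 3.94, Q = 4·3.94 = 15.76, and P = 97.7.
Under competition P = MC = 78, so Q = (176.5 − 78)/5 = 19.7.

Cournot: Q = 15.76; Competition: Q = 19.7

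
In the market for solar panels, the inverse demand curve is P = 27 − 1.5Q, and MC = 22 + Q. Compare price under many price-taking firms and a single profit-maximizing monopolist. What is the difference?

Price rises by 1.125

Under competition P = MC: 27 − 1.5Q = 22 + Q ⇒ Q = 2, P = 24.
A monopolist chooses Q where MR = MC. MR = 27 − 3Q; setting this equal to 22 + Q gives Q = 1.25 and P = 25.125.
Change in price: 25.125 − 24 = 1.125.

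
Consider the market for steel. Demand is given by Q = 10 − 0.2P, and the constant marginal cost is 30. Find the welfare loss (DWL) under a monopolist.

Inverting demand: P = 50 − 5Q.
Competitive firms price at marginal cost: P = 30, giving Q = 4.
Monopoly sets MR = MC: 50 − 10Q = 30 ⇒ Q = 2, P = 50 − 5·2 = 40.
DWL is the triangle between Q = 2 and Q = 4: ½·(4 − 2)·(40 − 30) = 10.

DWL = 10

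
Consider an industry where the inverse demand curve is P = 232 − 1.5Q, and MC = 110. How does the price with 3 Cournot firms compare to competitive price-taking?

With 3 symmetric Cournot firms, each firm's FOC gives 232 − 6q = 110, so q = 61/3, Q = 3·61/3 = 61, and P = 140.5.
Perfect competition: P = MC = 110, so 232 − 1.5Q = 110 and Q = 244/3.

Cournot: P = 140.5; Competition: P = 110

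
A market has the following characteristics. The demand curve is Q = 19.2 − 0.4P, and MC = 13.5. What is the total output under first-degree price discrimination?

Inverting demand: P = 48 − 2.5Q.
Under first-degree price discrimination the firm charges each unit its demand price and produces up to where P = MC, i.e. Q = 13.8. Consumer surplus is zero; producer surplus equals total surplus.

Q = 13.8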